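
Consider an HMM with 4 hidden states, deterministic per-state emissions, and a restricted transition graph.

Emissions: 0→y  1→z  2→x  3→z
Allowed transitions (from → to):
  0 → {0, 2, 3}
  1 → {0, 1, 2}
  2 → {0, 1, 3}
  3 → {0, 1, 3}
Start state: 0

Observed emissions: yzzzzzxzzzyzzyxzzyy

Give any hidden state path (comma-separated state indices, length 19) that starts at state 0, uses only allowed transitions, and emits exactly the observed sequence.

0,3,1,1,1,1,2,3,1,1,0,3,3,0,2,3,3,0,0

  t0 'y' -> {0}, take 0 (start)
  t1 'z' -> {1,3}, take 3 (0->3 ok)
  t2 'z' -> {1,3}, take 1 (3->1 ok)
  t3 'z' -> {1,3}, take 1 (1->1 ok)
  t4 'z' -> {1,3}, take 1 (1->1 ok)
  t5 'z' -> {1,3}, take 1 (1->1 ok)
  t6 'x' -> {2}, take 2 (1->2 ok)
  t7 'z' -> {1,3}, take 3 (2->3 ok)
  t8 'z' -> {1,3}, take 1 (3->1 ok)
  t9 'z' -> {1,3}, take 1 (1->1 ok)
  t10 'y' -> {0}, take 0 (1->0 ok)
  t11 'z' -> {1,3}, take 3 (0->3 ok)
  t12 'z' -> {1,3}, take 3 (3->3 ok)
  t13 'y' -> {0}, take 0 (3->0 ok)
  t14 'x' -> {2}, take 2 (0->2 ok)
  t15 'z' -> {1,3}, take 3 (2->3 ok)
  t16 'z' -> {1,3}, take 3 (3->3 ok)
  t17 'y' -> {0}, take 0 (3->0 ok)
  t18 'y' -> {0}, take 0 (0->0 ok)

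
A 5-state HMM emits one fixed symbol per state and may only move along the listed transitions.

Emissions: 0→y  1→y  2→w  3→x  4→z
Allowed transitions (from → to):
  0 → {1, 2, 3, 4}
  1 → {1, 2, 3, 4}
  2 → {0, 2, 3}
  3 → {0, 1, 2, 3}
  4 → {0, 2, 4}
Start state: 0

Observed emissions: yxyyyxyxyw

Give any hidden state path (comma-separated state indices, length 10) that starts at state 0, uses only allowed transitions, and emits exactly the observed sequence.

0,3,1,1,1,3,0,3,0,2

  t0 'y' -> {0,1}, take 0 (start)
  t1 'x' -> {3}, take 3 (0->3 ok)
  t2 'y' -> {0,1}, take 1 (3->1 ok)
  t3 'y' -> {0,1}, take 1 (1->1 ok)
  t4 'y' -> {0,1}, take 1 (1->1 ok)
  t5 'x' -> {3}, take 3 (1->3 ok)
  t6 'y' -> {0,1}, take 0 (3->0 ok)
  t7 'x' -> {3}, take 3 (0->3 ok)
  t8 'y' -> {0,1}, take 0 (3->0 ok)
  t9 'w' -> {2}, take 2 (0->2 ok)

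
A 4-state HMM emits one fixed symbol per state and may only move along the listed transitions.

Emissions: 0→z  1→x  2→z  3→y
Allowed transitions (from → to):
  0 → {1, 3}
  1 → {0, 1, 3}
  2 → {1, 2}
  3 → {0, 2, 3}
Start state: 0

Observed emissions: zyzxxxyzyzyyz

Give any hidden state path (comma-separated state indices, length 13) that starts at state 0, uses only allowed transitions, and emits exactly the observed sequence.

  0: obs=z cand={0,2} pick 0 [start]
  1: obs=y cand={3} pick 3 [0->3 ok]
  2: obs=z cand={0,2} pick 0 [3->0 ok]
  3: obs=x cand={1} pick 1 [0->1 ok]
  4: obs=x cand={1} pick 1 [1->1 ok]
  5: obs=x cand={1} pick 1 [1->1 ok]
  6: obs=y cand={3} pick 3 [1->3 ok]
  7: obs=z cand={0,2} pick 0 [3->0 ok]
  8: obs=y cand={3} pick 3 [0->3 ok]
  9: obs=z cand={0,2} pick 0 [3->0 ok]
  10: obs=y cand={3} pick 3 [0->3 ok]
  11: obs=y cand={3} pick 3 [3->3 ok]
  12: obs=z cand={0,2} pick 0 [3->0 ok]

0,3,0,1,1,1,3,0,3,0,3,3,0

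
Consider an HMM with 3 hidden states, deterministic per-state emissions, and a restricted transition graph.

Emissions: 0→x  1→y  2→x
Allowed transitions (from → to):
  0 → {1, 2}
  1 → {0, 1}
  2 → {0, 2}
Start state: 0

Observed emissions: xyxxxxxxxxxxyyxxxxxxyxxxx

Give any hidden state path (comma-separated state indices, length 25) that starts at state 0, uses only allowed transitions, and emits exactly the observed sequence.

0,1,0,2,2,0,2,2,0,2,2,0,1,1,0,2,0,2,2,0,1,0,2,2,0

  [0] x  {0,2}  => 0  start
  [1] y  {1}  => 1  0->1 ok
  [2] x  {0,2}  => 0  1->0 ok
  [3] x  {0,2}  => 2  0->2 ok
  [4] x  {0,2}  => 2  2->2 ok
  [5] x  {0,2}  => 0  2->0 ok
  [6] x  {0,2}  => 2  0->2 ok
  [7] x  {0,2}  => 2  2->2 ok
  [8] x  {0,2}  => 0  2->0 ok
  [9] x  {0,2}  => 2  0->2 ok
  [10] x  {0,2}  => 2  2->2 ok
  [11] x  {0,2}  => 0  2->0 ok
  [12] y  {1}  => 1  0->1 ok
  [13] y  {1}  => 1  1->1 ok
  [14] x  {0,2}  => 0  1->0 ok
  [15] x  {0,2}  => 2  0->2 ok
  [16] x  {0,2}  => 0  2->0 ok
  [17] x  {0,2}  => 2  0->2 ok
  [18] x  {0,2}  => 2  2->2 ok
  [19] x  {0,2}  => 0  2->0 ok
  [20] y  {1}  => 1  0->1 ok
  [21] x  {0,2}  => 0  1->0 ok
  [22] x  {0,2}  => 2  0->2 ok
  [23] x  {0,2}  => 2  2->2 ok
  [24] x  {0,2}  => 0  2->0 ok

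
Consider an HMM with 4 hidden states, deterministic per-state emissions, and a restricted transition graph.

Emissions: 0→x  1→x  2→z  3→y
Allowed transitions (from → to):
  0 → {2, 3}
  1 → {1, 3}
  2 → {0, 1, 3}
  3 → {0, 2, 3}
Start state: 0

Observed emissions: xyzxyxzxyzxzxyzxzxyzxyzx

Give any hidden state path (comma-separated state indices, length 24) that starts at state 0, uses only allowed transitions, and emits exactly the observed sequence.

0,3,2,0,3,0,2,1,3,2,0,2,1,3,2,0,2,0,3,2,0,3,2,0

  pos 0: x in {0,1}, choose 0; start
  pos 1: y in {3}, choose 3; 0->3 ok
  pos 2: z in {2}, choose 2; 3->2 ok
  pos 3: x in {0,1}, choose 0; 2->0 ok
  pos 4: y in {3}, choose 3; 0->3 ok
  pos 5: x in {0,1}, choose 0; 3->0 ok
  pos 6: z in {2}, choose 2; 0->2 ok
  pos 7: x in {0,1}, choose 1; 2->1 ok
  pos 8: y in {3}, choose 3; 1->3 ok
  pos 9: z in {2}, choose 2; 3->2 ok
  pos 10: x in {0,1}, choose 0; 2->0 ok
  pos 11: z in {2}, choose 2; 0->2 ok
  pos 12: x in {0,1}, choose 1; 2->1 ok
  pos 13: y in {3}, choose 3; 1->3 ok
  pos 14: z in {2}, choose 2; 3->2 ok
  pos 15: x in {0,1}, choose 0; 2->0 ok
  pos 16: z in {2}, choose 2; 0->2 ok
  pos 17: x in {0,1}, choose 0; 2->0 ok
  pos 18: y in {3}, choose 3; 0->3 ok
  pos 19: z in {2}, choose 2; 3->2 ok
  pos 20: x in {0,1}, choose 0; 2->0 ok
  pos 21: y in {3}, choose 3; 0->3 ok
  pos 22: z in {2}, choose 2; 3->2 ok
  pos 23: x in {0,1}, choose 0; 2->0 ok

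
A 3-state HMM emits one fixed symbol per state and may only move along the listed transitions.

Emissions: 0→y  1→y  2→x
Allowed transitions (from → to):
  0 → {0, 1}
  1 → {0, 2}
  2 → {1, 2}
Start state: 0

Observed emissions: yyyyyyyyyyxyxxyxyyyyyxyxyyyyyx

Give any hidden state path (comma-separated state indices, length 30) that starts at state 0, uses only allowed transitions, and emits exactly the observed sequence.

0,1,0,0,1,0,0,0,0,1,2,1,2,2,1,2,1,0,1,0,1,2,1,2,1,0,1,0,1,2

  [0] y  {0,1}  => 0  start
  [1] y  {0,1}  => 1  0->1 ok
  [2] y  {0,1}  => 0  1->0 ok
  [3] y  {0,1}  => 0  0->0 ok
  [4] y  {0,1}  => 1  0->1 ok
  [5] y  {0,1}  => 0  1->0 ok
  [6] y  {0,1}  => 0  0->0 ok
  [7] y  {0,1}  => 0  0->0 ok
  [8] y  {0,1}  => 0  0->0 ok
  [9] y  {0,1}  => 1  0->1 ok
  [10] x  {2}  => 2  1->2 ok
  [11] y  {0,1}  => 1  2->1 ok
  [12] x  {2}  => 2  1->2 ok
  [13] x  {2}  => 2  2->2 ok
  [14] y  {0,1}  => 1  2->1 ok
  [15] x  {2}  => 2  1->2 ok
  [16] y  {0,1}  => 1  2->1 ok
  [17] y  {0,1}  => 0  1->0 ok
  [18] y  {0,1}  => 1  0->1 ok
  [19] y  {0,1}  => 0  1->0 ok
  [20] y  {0,1}  => 1  0->1 ok
  [21] x  {2}  => 2  1->2 ok
  [22] y  {0,1}  => 1  2->1 ok
  [23] x  {2}  => 2  1->2 ok
  [24] y  {0,1}  => 1  2->1 ok
  [25] y  {0,1}  => 0  1->0 ok
  [26] y  {0,1}  => 1  0->1 ok
  [27] y  {0,1}  => 0  1->0 ok
  [28] y  {0,1}  => 1  0->1 ok
  [29] x  {2}  => 2  1->2 ok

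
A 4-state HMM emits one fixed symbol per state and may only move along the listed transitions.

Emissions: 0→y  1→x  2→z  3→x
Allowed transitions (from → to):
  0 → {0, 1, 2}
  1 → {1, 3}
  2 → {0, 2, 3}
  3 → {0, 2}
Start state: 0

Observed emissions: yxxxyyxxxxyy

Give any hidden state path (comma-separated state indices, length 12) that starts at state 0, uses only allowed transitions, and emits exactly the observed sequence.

0,1,1,3,0,0,1,1,1,3,0,0

  [0] y  {0}  => 0  start
  [1] x  {1,3}  => 1  0->1 ok
  [2] x  {1,3}  => 1  1->1 ok
  [3] x  {1,3}  => 3  1->3 ok
  [4] y  {0}  => 0  3->0 ok
  [5] y  {0}  => 0  0->0 ok
  [6] x  {1,3}  => 1  0->1 ok
  [7] x  {1,3}  => 1  1->1 ok
  [8] x  {1,3}  => 1  1->1 ok
  [9] x  {1,3}  => 3  1->3 ok
  [10] y  {0}  => 0  3->0 ok
  [11] y  {0}  => 0  0->0 ok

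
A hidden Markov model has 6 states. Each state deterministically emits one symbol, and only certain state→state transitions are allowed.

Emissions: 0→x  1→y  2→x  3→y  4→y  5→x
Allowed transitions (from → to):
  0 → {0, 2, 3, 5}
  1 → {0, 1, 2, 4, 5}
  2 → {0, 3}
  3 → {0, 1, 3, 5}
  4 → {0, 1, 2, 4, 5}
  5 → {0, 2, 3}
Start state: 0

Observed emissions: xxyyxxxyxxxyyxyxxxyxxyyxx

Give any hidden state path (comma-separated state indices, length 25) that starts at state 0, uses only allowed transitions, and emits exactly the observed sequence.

0,2,3,3,0,0,5,3,5,2,0,3,3,5,3,5,0,5,3,5,0,3,1,5,0

  0: obs=x cand={0,2,5} pick 0 [start]
  1: obs=x cand={0,2,5} pick 2 [0->2 ok]
  2: obs=y cand={1,3,4} pick 3 [2->3 ok]
  3: obs=y cand={1,3,4} pick 3 [3->3 ok]
  4: obs=x cand={0,2,5} pick 0 [3->0 ok]
  5: obs=x cand={0,2,5} pick 0 [0->0 ok]
  6: obs=x cand={0,2,5} pick 5 [0->5 ok]
  7: obs=y cand={1,3,4} pick 3 [5->3 ok]
  8: obs=x cand={0,2,5} pick 5 [3->5 ok]
  9: obs=x cand={0,2,5} pick 2 [5->2 ok]
  10: obs=x cand={0,2,5} pick 0 [2->0 ok]
  11: obs=y cand={1,3,4} pick 3 [0->3 ok]
  12: obs=y cand={1,3,4} pick 3 [3->3 ok]
  13: obs=x cand={0,2,5} pick 5 [3->5 ok]
  14: obs=y cand={1,3,4} pick 3 [5->3 ok]
  15: obs=x cand={0,2,5} pick 5 [3->5 ok]
  16: obs=x cand={0,2,5} pick 0 [5->0 ok]
  17: obs=x cand={0,2,5} pick 5 [0->5 ok]
  18: obs=y cand={1,3,4} pick 3 [5->3 ok]
  19: obs=x cand={0,2,5} pick 5 [3->5 ok]
  20: obs=x cand={0,2,5} pick 0 [5->0 ok]
  21: obs=y cand={1,3,4} pick 3 [0->3 ok]
  22: obs=y cand={1,3,4} pick 1 [3->1 ok]
  23: obs=x cand={0,2,5} pick 5 [1->5 ok]
  24: obs=x cand={0,2,5} pick 0 [5->0 ok]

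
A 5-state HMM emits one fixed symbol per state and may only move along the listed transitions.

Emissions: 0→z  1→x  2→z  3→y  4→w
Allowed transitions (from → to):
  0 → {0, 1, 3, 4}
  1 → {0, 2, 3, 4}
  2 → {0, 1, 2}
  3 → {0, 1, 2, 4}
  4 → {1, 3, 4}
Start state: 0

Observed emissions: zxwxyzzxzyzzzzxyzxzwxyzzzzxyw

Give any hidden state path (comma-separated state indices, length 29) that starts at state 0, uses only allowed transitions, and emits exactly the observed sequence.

  [0] z  {0,2}  => 0  start
  [1] x  {1}  => 1  0->1 ok
  [2] w  {4}  => 4  1->4 ok
  [3] x  {1}  => 1  4->1 ok
  [4] y  {3}  => 3  1->3 ok
  [5] z  {0,2}  => 0  3->0 ok
  [6] z  {0,2}  => 0  0->0 ok
  [7] x  {1}  => 1  0->1 ok
  [8] z  {0,2}  => 0  1->0 ok
  [9] y  {3}  => 3  0->3 ok
  [10] z  {0,2}  => 2  3->2 ok
  [11] z  {0,2}  => 2  2->2 ok
  [12] z  {0,2}  => 2  2->2 ok
  [13] z  {0,2}  => 2  2->2 ok
  [14] x  {1}  => 1  2->1 ok
  [15] y  {3}  => 3  1->3 ok
  [16] z  {0,2}  => 0  3->0 ok
  [17] x  {1}  => 1  0->1 ok
  [18] z  {0,2}  => 0  1->0 ok
  [19] w  {4}  => 4  0->4 ok
  [20] x  {1}  => 1  4->1 ok
  [21] y  {3}  => 3  1->3 ok
  [22] z  {0,2}  => 2  3->2 ok
  [23] z  {0,2}  => 0  2->0 ok
  [24] z  {0,2}  => 0  0->0 ok
  [25] z  {0,2}  => 0  0->0 ok
  [26] x  {1}  => 1  0->1 ok
  [27] y  {3}  => 3  1->3 ok
  [28] w  {4}  => 4  3->4 ok

0,1,4,1,3,0,0,1,0,3,2,2,2,2,1,3,0,1,0,4,1,3,2,0,0,0,1,3,4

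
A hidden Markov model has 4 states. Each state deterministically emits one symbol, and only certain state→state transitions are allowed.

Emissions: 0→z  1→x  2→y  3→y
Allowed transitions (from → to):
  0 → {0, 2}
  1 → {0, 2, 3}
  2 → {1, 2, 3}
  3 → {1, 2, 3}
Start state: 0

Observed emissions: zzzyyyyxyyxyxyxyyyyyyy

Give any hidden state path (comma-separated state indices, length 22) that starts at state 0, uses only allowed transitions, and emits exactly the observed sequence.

  0: obs=z cand={0} pick 0 [start]
  1: obs=z cand={0} pick 0 [0->0 ok]
  2: obs=z cand={0} pick 0 [0->0 ok]
  3: obs=y cand={2,3} pick 2 [0->2 ok]
  4: obs=y cand={2,3} pick 3 [2->3 ok]
  5: obs=y cand={2,3} pick 2 [3->2 ok]
  6: obs=y cand={2,3} pick 3 [2->3 ok]
  7: obs=x cand={1} pick 1 [3->1 ok]
  8: obs=y cand={2,3} pick 2 [1->2 ok]
  9: obs=y cand={2,3} pick 2 [2->2 ok]
  10: obs=x cand={1} pick 1 [2->1 ok]
  11: obs=y cand={2,3} pick 3 [1->3 ok]
  12: obs=x cand={1} pick 1 [3->1 ok]
  13: obs=y cand={2,3} pick 3 [1->3 ok]
  14: obs=x cand={1} pick 1 [3->1 ok]
  15: obs=y cand={2,3} pick 2 [1->2 ok]
  16: obs=y cand={2,3} pick 2 [2->2 ok]
  17: obs=y cand={2,3} pick 2 [2->2 ok]
  18: obs=y cand={2,3} pick 2 [2->2 ok]
  19: obs=y cand={2,3} pick 3 [2->3 ok]
  20: obs=y cand={2,3} pick 3 [3->3 ok]
  21: obs=y cand={2,3} pick 3 [3->3 ok]

0,0,0,2,3,2,3,1,2,2,1,3,1,3,1,2,2,2,2,3,3,3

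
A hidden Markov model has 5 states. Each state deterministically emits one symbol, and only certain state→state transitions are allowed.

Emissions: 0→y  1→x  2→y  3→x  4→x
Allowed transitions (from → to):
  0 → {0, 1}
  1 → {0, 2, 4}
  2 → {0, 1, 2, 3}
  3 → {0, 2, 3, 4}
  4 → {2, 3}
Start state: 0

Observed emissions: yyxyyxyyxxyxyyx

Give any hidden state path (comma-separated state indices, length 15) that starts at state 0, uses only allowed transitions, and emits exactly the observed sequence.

0,0,1,0,0,1,0,0,1,4,2,1,2,2,3

  0: obs=y cand={0,2} pick 0 [start]
  1: obs=y cand={0,2} pick 0 [0->0 ok]
  2: obs=x cand={1,3,4} pick 1 [0->1 ok]
  3: obs=y cand={0,2} pick 0 [1->0 ok]
  4: obs=y cand={0,2} pick 0 [0->0 ok]
  5: obs=x cand={1,3,4} pick 1 [0->1 ok]
  6: obs=y cand={0,2} pick 0 [1->0 ok]
  7: obs=y cand={0,2} pick 0 [0->0 ok]
  8: obs=x cand={1,3,4} pick 1 [0->1 ok]
  9: obs=x cand={1,3,4} pick 4 [1->4 ok]
  10: obs=y cand={0,2} pick 2 [4->2 ok]
  11: obs=x cand={1,3,4} pick 1 [2->1 ok]
  12: obs=y cand={0,2} pick 2 [1->2 ok]
  13: obs=y cand={0,2} pick 2 [2->2 ok]
  14: obs=x cand={1,3,4} pick 3 [2->3 ok]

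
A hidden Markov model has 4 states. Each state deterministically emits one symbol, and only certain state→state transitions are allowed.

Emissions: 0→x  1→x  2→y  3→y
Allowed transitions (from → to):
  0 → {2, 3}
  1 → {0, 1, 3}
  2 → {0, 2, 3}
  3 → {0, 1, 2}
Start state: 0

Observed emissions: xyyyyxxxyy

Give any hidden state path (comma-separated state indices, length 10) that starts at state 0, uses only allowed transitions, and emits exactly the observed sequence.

0,2,3,2,3,1,1,0,3,2

  t0 'x' -> {0,1}, take 0 (start)
  t1 'y' -> {2,3}, take 2 (0->2 ok)
  t2 'y' -> {2,3}, take 3 (2->3 ok)
  t3 'y' -> {2,3}, take 2 (3->2 ok)
  t4 'y' -> {2,3}, take 3 (2->3 ok)
  t5 'x' -> {0,1}, take 1 (3->1 ok)
  t6 'x' -> {0,1}, take 1 (1->1 ok)
  t7 'x' -> {0,1}, take 0 (1->0 ok)
  t8 'y' -> {2,3}, take 3 (0->3 ok)
  t9 'y' -> {2,3}, take 2 (3->2 ok)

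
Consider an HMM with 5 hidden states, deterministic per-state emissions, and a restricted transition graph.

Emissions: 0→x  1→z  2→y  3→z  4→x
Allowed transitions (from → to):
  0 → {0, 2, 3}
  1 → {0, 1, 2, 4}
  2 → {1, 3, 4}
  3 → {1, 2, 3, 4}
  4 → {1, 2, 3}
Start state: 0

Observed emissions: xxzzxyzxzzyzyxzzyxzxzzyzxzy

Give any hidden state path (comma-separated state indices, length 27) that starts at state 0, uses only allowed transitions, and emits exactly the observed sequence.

0,0,3,1,0,2,3,4,3,3,2,3,2,4,3,1,2,4,3,4,3,1,2,1,4,3,2

  0: obs=x cand={0,4} pick 0 [start]
  1: obs=x cand={0,4} pick 0 [0->0 ok]
  2: obs=z cand={1,3} pick 3 [0->3 ok]
  3: obs=z cand={1,3} pick 1 [3->1 ok]
  4: obs=x cand={0,4} pick 0 [1->0 ok]
  5: obs=y cand={2} pick 2 [0->2 ok]
  6: obs=z cand={1,3} pick 3 [2->3 ok]
  7: obs=x cand={0,4} pick 4 [3->4 ok]
  8: obs=z cand={1,3} pick 3 [4->3 ok]
  9: obs=z cand={1,3} pick 3 [3->3 ok]
  10: obs=y cand={2} pick 2 [3->2 ok]
  11: obs=z cand={1,3} pick 3 [2->3 ok]
  12: obs=y cand={2} pick 2 [3->2 ok]
  13: obs=x cand={0,4} pick 4 [2->4 ok]
  14: obs=z cand={1,3} pick 3 [4->3 ok]
  15: obs=z cand={1,3} pick 1 [3->1 ok]
  16: obs=y cand={2} pick 2 [1->2 ok]
  17: obs=x cand={0,4} pick 4 [2->4 ok]
  18: obs=z cand={1,3} pick 3 [4->3 ok]
  19: obs=x cand={0,4} pick 4 [3->4 ok]
  20: obs=z cand={1,3} pick 3 [4->3 ok]
  21: obs=z cand={1,3} pick 1 [3->1 ok]
  22: obs=y cand={2} pick 2 [1->2 ok]
  23: obs=z cand={1,3} pick 1 [2->1 ok]
  24: obs=x cand={0,4} pick 4 [1->4 ok]
  25: obs=z cand={1,3} pick 3 [4->3 ok]
  26: obs=y cand={2} pick 2 [3->2 ok]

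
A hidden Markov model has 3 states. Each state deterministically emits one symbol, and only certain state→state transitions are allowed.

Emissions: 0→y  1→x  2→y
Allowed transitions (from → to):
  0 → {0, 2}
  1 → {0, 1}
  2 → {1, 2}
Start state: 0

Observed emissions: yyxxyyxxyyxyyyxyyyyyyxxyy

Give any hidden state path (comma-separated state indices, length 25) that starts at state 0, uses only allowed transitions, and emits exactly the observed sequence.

0,2,1,1,0,2,1,1,0,2,1,0,0,2,1,0,0,2,2,2,2,1,1,0,0

  t0 'y' -> {0,2}, take 0 (start)
  t1 'y' -> {0,2}, take 2 (0->2 ok)
  t2 'x' -> {1}, take 1 (2->1 ok)
  t3 'x' -> {1}, take 1 (1->1 ok)
  t4 'y' -> {0,2}, take 0 (1->0 ok)
  t5 'y' -> {0,2}, take 2 (0->2 ok)
  t6 'x' -> {1}, take 1 (2->1 ok)
  t7 'x' -> {1}, take 1 (1->1 ok)
  t8 'y' -> {0,2}, take 0 (1->0 ok)
  t9 'y' -> {0,2}, take 2 (0->2 ok)
  t10 'x' -> {1}, take 1 (2->1 ok)
  t11 'y' -> {0,2}, take 0 (1->0 ok)
  t12 'y' -> {0,2}, take 0 (0->0 ok)
  t13 'y' -> {0,2}, take 2 (0->2 ok)
  t14 'x' -> {1}, take 1 (2->1 ok)
  t15 'y' -> {0,2}, take 0 (1->0 ok)
  t16 'y' -> {0,2}, take 0 (0->0 ok)
  t17 'y' -> {0,2}, take 2 (0->2 ok)
  t18 'y' -> {0,2}, take 2 (2->2 ok)
  t19 'y' -> {0,2}, take 2 (2->2 ok)
  t20 'y' -> {0,2}, take 2 (2->2 ok)
  t21 'x' -> {1}, take 1 (2->1 ok)
  t22 'x' -> {1}, take 1 (1->1 ok)
  t23 'y' -> {0,2}, take 0 (1->0 ok)
  t24 'y' -> {0,2}, take 0 (0->0 ok)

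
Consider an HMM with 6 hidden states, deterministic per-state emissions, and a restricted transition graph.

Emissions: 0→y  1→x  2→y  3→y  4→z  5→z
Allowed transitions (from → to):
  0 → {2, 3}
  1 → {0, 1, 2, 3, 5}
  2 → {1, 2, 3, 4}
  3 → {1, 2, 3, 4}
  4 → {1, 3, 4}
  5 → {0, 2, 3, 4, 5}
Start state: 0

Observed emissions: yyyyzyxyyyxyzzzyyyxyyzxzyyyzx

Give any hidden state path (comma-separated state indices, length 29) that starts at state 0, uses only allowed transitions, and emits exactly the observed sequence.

0,2,2,3,4,3,1,0,3,3,1,3,4,4,4,3,2,2,1,0,2,4,1,5,3,3,3,4,1

  pos 0: y in {0,2,3}, choose 0; start
  pos 1: y in {0,2,3}, choose 2; 0->2 ok
  pos 2: y in {0,2,3}, choose 2; 2->2 ok
  pos 3: y in {0,2,3}, choose 3; 2->3 ok
  pos 4: z in {4,5}, choose 4; 3->4 ok
  pos 5: y in {0,2,3}, choose 3; 4->3 ok
  pos 6: x in {1}, choose 1; 3->1 ok
  pos 7: y in {0,2,3}, choose 0; 1->0 ok
  pos 8: y in {0,2,3}, choose 3; 0->3 ok
  pos 9: y in {0,2,3}, choose 3; 3->3 ok
  pos 10: x in {1}, choose 1; 3->1 ok
  pos 11: y in {0,2,3}, choose 3; 1->3 ok
  pos 12: z in {4,5}, choose 4; 3->4 ok
  pos 13: z in {4,5}, choose 4; 4->4 ok
  pos 14: z in {4,5}, choose 4; 4->4 ok
  pos 15: y in {0,2,3}, choose 3; 4->3 ok
  pos 16: y in {0,2,3}, choose 2; 3->2 ok
  pos 17: y in {0,2,3}, choose 2; 2->2 ok
  pos 18: x in {1}, choose 1; 2->1 ok
  pos 19: y in {0,2,3}, choose 0; 1->0 ok
  pos 20: y in {0,2,3}, choose 2; 0->2 ok
  pos 21: z in {4,5}, choose 4; 2->4 ok
  pos 22: x in {1}, choose 1; 4->1 ok
  pos 23: z in {4,5}, choose 5; 1->5 ok
  pos 24: y in {0,2,3}, choose 3; 5->3 ok
  pos 25: y in {0,2,3}, choose 3; 3->3 ok
  pos 26: y in {0,2,3}, choose 3; 3->3 ok
  pos 27: z in {4,5}, choose 4; 3->4 ok
  pos 28: x in {1}, choose 1; 4->1 ok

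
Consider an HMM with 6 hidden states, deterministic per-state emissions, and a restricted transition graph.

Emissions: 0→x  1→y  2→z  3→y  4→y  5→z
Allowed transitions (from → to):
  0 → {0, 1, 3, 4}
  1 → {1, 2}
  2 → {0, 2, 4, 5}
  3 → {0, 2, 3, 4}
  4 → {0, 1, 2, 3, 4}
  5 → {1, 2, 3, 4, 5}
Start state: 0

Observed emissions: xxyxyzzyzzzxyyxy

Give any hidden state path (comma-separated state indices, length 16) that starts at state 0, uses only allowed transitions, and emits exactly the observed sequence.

  t0 'x' -> {0}, take 0 (start)
  t1 'x' -> {0}, take 0 (0->0 ok)
  t2 'y' -> {1,3,4}, take 4 (0->4 ok)
  t3 'x' -> {0}, take 0 (4->0 ok)
  t4 'y' -> {1,3,4}, take 1 (0->1 ok)
  t5 'z' -> {2,5}, take 2 (1->2 ok)
  t6 'z' -> {2,5}, take 5 (2->5 ok)
  t7 'y' -> {1,3,4}, take 4 (5->4 ok)
  t8 'z' -> {2,5}, take 2 (4->2 ok)
  t9 'z' -> {2,5}, take 2 (2->2 ok)
  t10 'z' -> {2,5}, take 2 (2->2 ok)
  t11 'x' -> {0}, take 0 (2->0 ok)
  t12 'y' -> {1,3,4}, take 4 (0->4 ok)
  t13 'y' -> {1,3,4}, take 4 (4->4 ok)
  t14 'x' -> {0}, take 0 (4->0 ok)
  t15 'y' -> {1,3,4}, take 1 (0->1 ok)

0,0,4,0,1,2,5,4,2,2,2,0,4,4,0,1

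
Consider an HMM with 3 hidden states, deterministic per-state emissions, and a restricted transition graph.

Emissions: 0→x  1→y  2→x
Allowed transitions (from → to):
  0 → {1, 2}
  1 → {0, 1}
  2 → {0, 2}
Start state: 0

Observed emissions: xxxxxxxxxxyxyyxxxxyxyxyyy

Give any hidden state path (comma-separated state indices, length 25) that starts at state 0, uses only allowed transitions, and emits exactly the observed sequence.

0,2,2,2,2,2,2,2,2,0,1,0,1,1,0,2,2,0,1,0,1,0,1,1,1

  0: obs=x cand={0,2} pick 0 [start]
  1: obs=x cand={0,2} pick 2 [0->2 ok]
  2: obs=x cand={0,2} pick 2 [2->2 ok]
  3: obs=x cand={0,2} pick 2 [2->2 ok]
  4: obs=x cand={0,2} pick 2 [2->2 ok]
  5: obs=x cand={0,2} pick 2 [2->2 ok]
  6: obs=x cand={0,2} pick 2 [2->2 ok]
  7: obs=x cand={0,2} pick 2 [2->2 ok]
  8: obs=x cand={0,2} pick 2 [2->2 ok]
  9: obs=x cand={0,2} pick 0 [2->0 ok]
  10: obs=y cand={1} pick 1 [0->1 ok]
  11: obs=x cand={0,2} pick 0 [1->0 ok]
  12: obs=y cand={1} pick 1 [0->1 ok]
  13: obs=y cand={1} pick 1 [1->1 ok]
  14: obs=x cand={0,2} pick 0 [1->0 ok]
  15: obs=x cand={0,2} pick 2 [0->2 ok]
  16: obs=x cand={0,2} pick 2 [2->2 ok]
  17: obs=x cand={0,2} pick 0 [2->0 ok]
  18: obs=y cand={1} pick 1 [0->1 ok]
  19: obs=x cand={0,2} pick 0 [1->0 ok]
  20: obs=y cand={1} pick 1 [0->1 ok]
  21: obs=x cand={0,2} pick 0 [1->0 ok]
  22: obs=y cand={1} pick 1 [0->1 ok]
  23: obs=y cand={1} pick 1 [1->1 ok]
  24: obs=y cand={1} pick 1 [1->1 ok]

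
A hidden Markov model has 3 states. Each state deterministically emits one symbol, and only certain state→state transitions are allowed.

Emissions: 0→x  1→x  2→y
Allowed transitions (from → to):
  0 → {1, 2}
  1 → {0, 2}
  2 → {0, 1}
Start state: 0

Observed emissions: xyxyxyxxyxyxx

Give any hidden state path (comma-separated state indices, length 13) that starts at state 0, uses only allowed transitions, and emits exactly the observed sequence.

  t0 'x' -> {0,1}, take 0 (start)
  t1 'y' -> {2}, take 2 (0->2 ok)
  t2 'x' -> {0,1}, take 0 (2->0 ok)
  t3 'y' -> {2}, take 2 (0->2 ok)
  t4 'x' -> {0,1}, take 1 (2->1 ok)
  t5 'y' -> {2}, take 2 (1->2 ok)
  t6 'x' -> {0,1}, take 0 (2->0 ok)
  t7 'x' -> {0,1}, take 1 (0->1 ok)
  t8 'y' -> {2}, take 2 (1->2 ok)
  t9 'x' -> {0,1}, take 0 (2->0 ok)
  t10 'y' -> {2}, take 2 (0->2 ok)
  t11 'x' -> {0,1}, take 1 (2->1 ok)
  t12 'x' -> {0,1}, take 0 (1->0 ok)

0,2,0,2,1,2,0,1,2,0,2,1,0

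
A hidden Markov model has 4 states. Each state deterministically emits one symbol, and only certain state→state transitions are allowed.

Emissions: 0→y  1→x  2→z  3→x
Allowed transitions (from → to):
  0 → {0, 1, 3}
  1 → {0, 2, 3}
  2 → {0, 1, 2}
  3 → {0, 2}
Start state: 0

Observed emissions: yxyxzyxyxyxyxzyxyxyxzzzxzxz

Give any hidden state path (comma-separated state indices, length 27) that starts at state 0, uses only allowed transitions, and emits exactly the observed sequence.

  0: obs=y cand={0} pick 0 [start]
  1: obs=x cand={1,3} pick 1 [0->1 ok]
  2: obs=y cand={0} pick 0 [1->0 ok]
  3: obs=x cand={1,3} pick 1 [0->1 ok]
  4: obs=z cand={2} pick 2 [1->2 ok]
  5: obs=y cand={0} pick 0 [2->0 ok]
  6: obs=x cand={1,3} pick 3 [0->3 ok]
  7: obs=y cand={0} pick 0 [3->0 ok]
  8: obs=x cand={1,3} pick 3 [0->3 ok]
  9: obs=y cand={0} pick 0 [3->0 ok]
  10: obs=x cand={1,3} pick 1 [0->1 ok]
  11: obs=y cand={0} pick 0 [1->0 ok]
  12: obs=x cand={1,3} pick 1 [0->1 ok]
  13: obs=z cand={2} pick 2 [1->2 ok]
  14: obs=y cand={0} pick 0 [2->0 ok]
  15: obs=x cand={1,3} pick 3 [0->3 ok]
  16: obs=y cand={0} pick 0 [3->0 ok]
  17: obs=x cand={1,3} pick 1 [0->1 ok]
  18: obs=y cand={0} pick 0 [1->0 ok]
  19: obs=x cand={1,3} pick 3 [0->3 ok]
  20: obs=z cand={2} pick 2 [3->2 ok]
  21: obs=z cand={2} pick 2 [2->2 ok]
  22: obs=z cand={2} pick 2 [2->2 ok]
  23: obs=x cand={1,3} pick 1 [2->1 ok]
  24: obs=z cand={2} pick 2 [1->2 ok]
  25: obs=x cand={1,3} pick 1 [2->1 ok]
  26: obs=z cand={2} pick 2 [1->2 ok]

0,1,0,1,2,0,3,0,3,0,1,0,1,2,0,3,0,1,0,3,2,2,2,1,2,1,2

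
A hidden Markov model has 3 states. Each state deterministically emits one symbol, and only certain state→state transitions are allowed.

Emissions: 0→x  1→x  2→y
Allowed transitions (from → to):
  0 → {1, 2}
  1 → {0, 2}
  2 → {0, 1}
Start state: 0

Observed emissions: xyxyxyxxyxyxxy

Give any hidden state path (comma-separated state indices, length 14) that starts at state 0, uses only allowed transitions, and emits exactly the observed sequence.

  0: obs=x cand={0,1} pick 0 [start]
  1: obs=y cand={2} pick 2 [0->2 ok]
  2: obs=x cand={0,1} pick 1 [2->1 ok]
  3: obs=y cand={2} pick 2 [1->2 ok]
  4: obs=x cand={0,1} pick 0 [2->0 ok]
  5: obs=y cand={2} pick 2 [0->2 ok]
  6: obs=x cand={0,1} pick 0 [2->0 ok]
  7: obs=x cand={0,1} pick 1 [0->1 ok]
  8: obs=y cand={2} pick 2 [1->2 ok]
  9: obs=x cand={0,1} pick 1 [2->1 ok]
  10: obs=y cand={2} pick 2 [1->2 ok]
  11: obs=x cand={0,1} pick 1 [2->1 ok]
  12: obs=x cand={0,1} pick 0 [1->0 ok]
  13: obs=y cand={2} pick 2 [0->2 ok]

0,2,1,2,0,2,0,1,2,1,2,1,0,2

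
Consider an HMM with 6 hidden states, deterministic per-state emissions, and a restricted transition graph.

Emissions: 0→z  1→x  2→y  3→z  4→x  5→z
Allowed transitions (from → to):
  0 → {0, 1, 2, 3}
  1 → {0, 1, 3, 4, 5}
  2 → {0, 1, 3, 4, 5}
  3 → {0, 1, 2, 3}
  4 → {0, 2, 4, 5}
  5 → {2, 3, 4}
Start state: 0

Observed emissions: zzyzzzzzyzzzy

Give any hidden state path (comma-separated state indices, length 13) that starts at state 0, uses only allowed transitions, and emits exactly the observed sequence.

  0: obs=z cand={0,3,5} pick 0 [start]
  1: obs=z cand={0,3,5} pick 0 [0->0 ok]
  2: obs=y cand={2} pick 2 [0->2 ok]
  3: obs=z cand={0,3,5} pick 0 [2->0 ok]
  4: obs=z cand={0,3,5} pick 0 [0->0 ok]
  5: obs=z cand={0,3,5} pick 3 [0->3 ok]
  6: obs=z cand={0,3,5} pick 3 [3->3 ok]
  7: obs=z cand={0,3,5} pick 3 [3->3 ok]
  8: obs=y cand={2} pick 2 [3->2 ok]
  9: obs=z cand={0,3,5} pick 0 [2->0 ok]
  10: obs=z cand={0,3,5} pick 3 [0->3 ok]
  11: obs=z cand={0,3,5} pick 0 [3->0 ok]
  12: obs=y cand={2} pick 2 [0->2 ok]

0,0,2,0,0,3,3,3,2,0,3,0,2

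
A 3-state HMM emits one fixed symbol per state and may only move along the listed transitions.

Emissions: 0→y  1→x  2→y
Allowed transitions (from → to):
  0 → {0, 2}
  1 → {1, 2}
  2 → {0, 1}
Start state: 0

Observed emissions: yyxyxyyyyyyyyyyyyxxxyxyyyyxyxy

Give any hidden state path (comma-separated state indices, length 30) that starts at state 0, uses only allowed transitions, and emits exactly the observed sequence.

  [0] y  {0,2}  => 0  start
  [1] y  {0,2}  => 2  0->2 ok
  [2] x  {1}  => 1  2->1 ok
  [3] y  {0,2}  => 2  1->2 ok
  [4] x  {1}  => 1  2->1 ok
  [5] y  {0,2}  => 2  1->2 ok
  [6] y  {0,2}  => 0  2->0 ok
  [7] y  {0,2}  => 0  0->0 ok
  [8] y  {0,2}  => 0  0->0 ok
  [9] y  {0,2}  => 2  0->2 ok
  [10] y  {0,2}  => 0  2->0 ok
  [11] y  {0,2}  => 2  0->2 ok
  [12] y  {0,2}  => 0  2->0 ok
  [13] y  {0,2}  => 2  0->2 ok
  [14] y  {0,2}  => 0  2->0 ok
  [15] y  {0,2}  => 0  0->0 ok
  [16] y  {0,2}  => 2  0->2 ok
  [17] x  {1}  => 1  2->1 ok
  [18] x  {1}  => 1  1->1 ok
  [19] x  {1}  => 1  1->1 ok
  [20] y  {0,2}  => 2  1->2 ok
  [21] x  {1}  => 1  2->1 ok
  [22] y  {0,2}  => 2  1->2 ok
  [23] y  {0,2}  => 0  2->0 ok
  [24] y  {0,2}  => 0  0->0 ok
  [25] y  {0,2}  => 2  0->2 ok
  [26] x  {1}  => 1  2->1 ok
  [27] y  {0,2}  => 2  1->2 ok
  [28] x  {1}  => 1  2->1 ok
  [29] y  {0,2}  => 2  1->2 ok

0,2,1,2,1,2,0,0,0,2,0,2,0,2,0,0,2,1,1,1,2,1,2,0,0,2,1,2,1,2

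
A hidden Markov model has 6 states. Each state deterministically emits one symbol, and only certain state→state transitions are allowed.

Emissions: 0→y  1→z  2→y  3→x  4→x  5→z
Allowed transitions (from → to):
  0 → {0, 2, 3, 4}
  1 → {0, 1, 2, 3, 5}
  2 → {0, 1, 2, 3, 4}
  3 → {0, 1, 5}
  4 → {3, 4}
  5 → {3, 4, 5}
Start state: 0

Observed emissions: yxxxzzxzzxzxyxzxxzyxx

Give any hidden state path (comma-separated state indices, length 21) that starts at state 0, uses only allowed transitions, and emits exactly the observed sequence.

  pos 0: y in {0,2}, choose 0; start
  pos 1: x in {3,4}, choose 4; 0->4 ok
  pos 2: x in {3,4}, choose 4; 4->4 ok
  pos 3: x in {3,4}, choose 3; 4->3 ok
  pos 4: z in {1,5}, choose 1; 3->1 ok
  pos 5: z in {1,5}, choose 1; 1->1 ok
  pos 6: x in {3,4}, choose 3; 1->3 ok
  pos 7: z in {1,5}, choose 5; 3->5 ok
  pos 8: z in {1,5}, choose 5; 5->5 ok
  pos 9: x in {3,4}, choose 3; 5->3 ok
  pos 10: z in {1,5}, choose 1; 3->1 ok
  pos 11: x in {3,4}, choose 3; 1->3 ok
  pos 12: y in {0,2}, choose 0; 3->0 ok
  pos 13: x in {3,4}, choose 3; 0->3 ok
  pos 14: z in {1,5}, choose 5; 3->5 ok
  pos 15: x in {3,4}, choose 4; 5->4 ok
  pos 16: x in {3,4}, choose 3; 4->3 ok
  pos 17: z in {1,5}, choose 1; 3->1 ok
  pos 18: y in {0,2}, choose 0; 1->0 ok
  pos 19: x in {3,4}, choose 4; 0->4 ok
  pos 20: x in {3,4}, choose 4; 4->4 ok

0,4,4,3,1,1,3,5,5,3,1,3,0,3,5,4,3,1,0,4,4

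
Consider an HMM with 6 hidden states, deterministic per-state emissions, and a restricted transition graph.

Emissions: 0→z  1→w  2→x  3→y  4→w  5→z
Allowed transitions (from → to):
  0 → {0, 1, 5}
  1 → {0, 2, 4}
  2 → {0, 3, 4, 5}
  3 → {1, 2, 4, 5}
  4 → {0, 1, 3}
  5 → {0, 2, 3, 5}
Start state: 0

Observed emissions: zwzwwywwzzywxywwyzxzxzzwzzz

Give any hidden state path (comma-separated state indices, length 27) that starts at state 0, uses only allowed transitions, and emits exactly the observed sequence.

  pos 0: z in {0,5}, choose 0; start
  pos 1: w in {1,4}, choose 1; 0->1 ok
  pos 2: z in {0,5}, choose 0; 1->0 ok
  pos 3: w in {1,4}, choose 1; 0->1 ok
  pos 4: w in {1,4}, choose 4; 1->4 ok
  pos 5: y in {3}, choose 3; 4->3 ok
  pos 6: w in {1,4}, choose 4; 3->4 ok
  pos 7: w in {1,4}, choose 1; 4->1 ok
  pos 8: z in {0,5}, choose 0; 1->0 ok
  pos 9: z in {0,5}, choose 5; 0->5 ok
  pos 10: y in {3}, choose 3; 5->3 ok
  pos 11: w in {1,4}, choose 1; 3->1 ok
  pos 12: x in {2}, choose 2; 1->2 ok
  pos 13: y in {3}, choose 3; 2->3 ok
  pos 14: w in {1,4}, choose 1; 3->1 ok
  pos 15: w in {1,4}, choose 4; 1->4 ok
  pos 16: y in {3}, choose 3; 4->3 ok
  pos 17: z in {0,5}, choose 5; 3->5 ok
  pos 18: x in {2}, choose 2; 5->2 ok
  pos 19: z in {0,5}, choose 5; 2->5 ok
  pos 20: x in {2}, choose 2; 5->2 ok
  pos 21: z in {0,5}, choose 5; 2->5 ok
  pos 22: z in {0,5}, choose 0; 5->0 ok
  pos 23: w in {1,4}, choose 1; 0->1 ok
  pos 24: z in {0,5}, choose 0; 1->0 ok
  pos 25: z in {0,5}, choose 5; 0->5 ok
  pos 26: z in {0,5}, choose 5; 5->5 ok

0,1,0,1,4,3,4,1,0,5,3,1,2,3,1,4,3,5,2,5,2,5,0,1,0,5,5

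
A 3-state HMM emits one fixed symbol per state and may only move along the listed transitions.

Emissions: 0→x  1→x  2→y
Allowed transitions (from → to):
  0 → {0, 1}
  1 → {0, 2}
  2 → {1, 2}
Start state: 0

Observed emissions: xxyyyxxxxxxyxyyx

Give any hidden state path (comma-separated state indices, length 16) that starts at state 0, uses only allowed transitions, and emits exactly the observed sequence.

  0: obs=x cand={0,1} pick 0 [start]
  1: obs=x cand={0,1} pick 1 [0->1 ok]
  2: obs=y cand={2} pick 2 [1->2 ok]
  3: obs=y cand={2} pick 2 [2->2 ok]
  4: obs=y cand={2} pick 2 [2->2 ok]
  5: obs=x cand={0,1} pick 1 [2->1 ok]
  6: obs=x cand={0,1} pick 0 [1->0 ok]
  7: obs=x cand={0,1} pick 0 [0->0 ok]
  8: obs=x cand={0,1} pick 0 [0->0 ok]
  9: obs=x cand={0,1} pick 0 [0->0 ok]
  10: obs=x cand={0,1} pick 1 [0->1 ok]
  11: obs=y cand={2} pick 2 [1->2 ok]
  12: obs=x cand={0,1} pick 1 [2->1 ok]
  13: obs=y cand={2} pick 2 [1->2 ok]
  14: obs=y cand={2} pick 2 [2->2 ok]
  15: obs=x cand={0,1} pick 1 [2->1 ok]

0,1,2,2,2,1,0,0,0,0,1,2,1,2,2,1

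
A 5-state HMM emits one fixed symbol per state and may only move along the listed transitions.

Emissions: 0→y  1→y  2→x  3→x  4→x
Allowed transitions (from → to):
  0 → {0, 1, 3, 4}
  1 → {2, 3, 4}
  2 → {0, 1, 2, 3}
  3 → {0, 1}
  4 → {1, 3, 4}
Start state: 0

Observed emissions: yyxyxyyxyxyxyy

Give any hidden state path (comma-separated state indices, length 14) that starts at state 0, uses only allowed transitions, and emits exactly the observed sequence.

0,0,3,0,3,0,1,2,1,2,0,3,0,0

  pos 0: y in {0,1}, choose 0; start
  pos 1: y in {0,1}, choose 0; 0->0 ok
  pos 2: x in {2,3,4}, choose 3; 0->3 ok
  pos 3: y in {0,1}, choose 0; 3->0 ok
  pos 4: x in {2,3,4}, choose 3; 0->3 ok
  pos 5: y in {0,1}, choose 0; 3->0 ok
  pos 6: y in {0,1}, choose 1; 0->1 ok
  pos 7: x in {2,3,4}, choose 2; 1->2 ok
  pos 8: y in {0,1}, choose 1; 2->1 ok
  pos 9: x in {2,3,4}, choose 2; 1->2 ok
  pos 10: y in {0,1}, choose 0; 2->0 ok
  pos 11: x in {2,3,4}, choose 3; 0->3 ok
  pos 12: y in {0,1}, choose 0; 3->0 ok
  pos 13: y in {0,1}, choose 0; 0->0 ok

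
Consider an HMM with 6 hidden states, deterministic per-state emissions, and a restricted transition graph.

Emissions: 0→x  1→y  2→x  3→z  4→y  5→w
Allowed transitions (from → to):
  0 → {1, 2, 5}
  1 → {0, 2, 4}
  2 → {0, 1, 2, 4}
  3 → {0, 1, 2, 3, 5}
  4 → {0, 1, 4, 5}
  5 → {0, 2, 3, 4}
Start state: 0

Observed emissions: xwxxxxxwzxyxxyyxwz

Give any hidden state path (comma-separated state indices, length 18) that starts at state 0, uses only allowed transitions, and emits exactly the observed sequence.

  pos 0: x in {0,2}, choose 0; start
  pos 1: w in {5}, choose 5; 0->5 ok
  pos 2: x in {0,2}, choose 2; 5->2 ok
  pos 3: x in {0,2}, choose 2; 2->2 ok
  pos 4: x in {0,2}, choose 0; 2->0 ok
  pos 5: x in {0,2}, choose 2; 0->2 ok
  pos 6: x in {0,2}, choose 0; 2->0 ok
  pos 7: w in {5}, choose 5; 0->5 ok
  pos 8: z in {3}, choose 3; 5->3 ok
  pos 9: x in {0,2}, choose 2; 3->2 ok
  pos 10: y in {1,4}, choose 1; 2->1 ok
  pos 11: x in {0,2}, choose 0; 1->0 ok
  pos 12: x in {0,2}, choose 2; 0->2 ok
  pos 13: y in {1,4}, choose 4; 2->4 ok
  pos 14: y in {1,4}, choose 4; 4->4 ok
  pos 15: x in {0,2}, choose 0; 4->0 ok
  pos 16: w in {5}, choose 5; 0->5 ok
  pos 17: z in {3}, choose 3; 5->3 ok

0,5,2,2,0,2,0,5,3,2,1,0,2,4,4,0,5,3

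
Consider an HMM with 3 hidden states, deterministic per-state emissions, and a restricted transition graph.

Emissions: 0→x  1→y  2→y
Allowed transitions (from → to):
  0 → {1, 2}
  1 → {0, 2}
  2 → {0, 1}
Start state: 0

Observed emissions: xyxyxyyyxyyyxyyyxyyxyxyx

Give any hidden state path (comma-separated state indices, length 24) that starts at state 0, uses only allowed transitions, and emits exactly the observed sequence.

  pos 0: x in {0}, choose 0; start
  pos 1: y in {1,2}, choose 2; 0->2 ok
  pos 2: x in {0}, choose 0; 2->0 ok
  pos 3: y in {1,2}, choose 1; 0->1 ok
  pos 4: x in {0}, choose 0; 1->0 ok
  pos 5: y in {1,2}, choose 1; 0->1 ok
  pos 6: y in {1,2}, choose 2; 1->2 ok
  pos 7: y in {1,2}, choose 1; 2->1 ok
  pos 8: x in {0}, choose 0; 1->0 ok
  pos 9: y in {1,2}, choose 1; 0->1 ok
  pos 10: y in {1,2}, choose 2; 1->2 ok
  pos 11: y in {1,2}, choose 1; 2->1 ok
  pos 12: x in {0}, choose 0; 1->0 ok
  pos 13: y in {1,2}, choose 2; 0->2 ok
  pos 14: y in {1,2}, choose 1; 2->1 ok
  pos 15: y in {1,2}, choose 2; 1->2 ok
  pos 16: x in {0}, choose 0; 2->0 ok
  pos 17: y in {1,2}, choose 2; 0->2 ok
  pos 18: y in {1,2}, choose 1; 2->1 ok
  pos 19: x in {0}, choose 0; 1->0 ok
  pos 20: y in {1,2}, choose 2; 0->2 ok
  pos 21: x in {0}, choose 0; 2->0 ok
  pos 22: y in {1,2}, choose 2; 0->2 ok
  pos 23: x in {0}, choose 0; 2->0 ok

0,2,0,1,0,1,2,1,0,1,2,1,0,2,1,2,0,2,1,0,2,0,2,0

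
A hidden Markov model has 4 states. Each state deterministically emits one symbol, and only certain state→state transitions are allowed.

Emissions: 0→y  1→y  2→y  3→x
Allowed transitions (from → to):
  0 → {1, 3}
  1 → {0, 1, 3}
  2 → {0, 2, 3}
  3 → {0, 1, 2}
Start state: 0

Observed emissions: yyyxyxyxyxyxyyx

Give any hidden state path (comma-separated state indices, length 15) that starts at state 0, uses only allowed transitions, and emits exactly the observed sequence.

  t0 'y' -> {0,1,2}, take 0 (start)
  t1 'y' -> {0,1,2}, take 1 (0->1 ok)
  t2 'y' -> {0,1,2}, take 0 (1->0 ok)
  t3 'x' -> {3}, take 3 (0->3 ok)
  t4 'y' -> {0,1,2}, take 0 (3->0 ok)
  t5 'x' -> {3}, take 3 (0->3 ok)
  t6 'y' -> {0,1,2}, take 0 (3->0 ok)
  t7 'x' -> {3}, take 3 (0->3 ok)
  t8 'y' -> {0,1,2}, take 1 (3->1 ok)
  t9 'x' -> {3}, take 3 (1->3 ok)
  t10 'y' -> {0,1,2}, take 2 (3->2 ok)
  t11 'x' -> {3}, take 3 (2->3 ok)
  t12 'y' -> {0,1,2}, take 2 (3->2 ok)
  t13 'y' -> {0,1,2}, take 0 (2->0 ok)
  t14 'x' -> {3}, take 3 (0->3 ok)

0,1,0,3,0,3,0,3,1,3,2,3,2,0,3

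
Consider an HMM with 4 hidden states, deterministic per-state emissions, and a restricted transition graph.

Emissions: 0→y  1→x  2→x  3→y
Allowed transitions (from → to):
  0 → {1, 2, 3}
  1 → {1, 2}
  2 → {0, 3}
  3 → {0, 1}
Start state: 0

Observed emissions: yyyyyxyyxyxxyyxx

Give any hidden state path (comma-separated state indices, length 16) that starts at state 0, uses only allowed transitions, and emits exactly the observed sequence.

0,3,0,3,0,2,3,0,2,0,1,2,3,0,1,1

  t0 'y' -> {0,3}, take 0 (start)
  t1 'y' -> {0,3}, take 3 (0->3 ok)
  t2 'y' -> {0,3}, take 0 (3->0 ok)
  t3 'y' -> {0,3}, take 3 (0->3 ok)
  t4 'y' -> {0,3}, take 0 (3->0 ok)
  t5 'x' -> {1,2}, take 2 (0->2 ok)
  t6 'y' -> {0,3}, take 3 (2->3 ok)
  t7 'y' -> {0,3}, take 0 (3->0 ok)
  t8 'x' -> {1,2}, take 2 (0->2 ok)
  t9 'y' -> {0,3}, take 0 (2->0 ok)
  t10 'x' -> {1,2}, take 1 (0->1 ok)
  t11 'x' -> {1,2}, take 2 (1->2 ok)
  t12 'y' -> {0,3}, take 3 (2->3 ok)
  t13 'y' -> {0,3}, take 0 (3->0 ok)
  t14 'x' -> {1,2}, take 1 (0->1 ok)
  t15 'x' -> {1,2}, take 1 (1->1 ok)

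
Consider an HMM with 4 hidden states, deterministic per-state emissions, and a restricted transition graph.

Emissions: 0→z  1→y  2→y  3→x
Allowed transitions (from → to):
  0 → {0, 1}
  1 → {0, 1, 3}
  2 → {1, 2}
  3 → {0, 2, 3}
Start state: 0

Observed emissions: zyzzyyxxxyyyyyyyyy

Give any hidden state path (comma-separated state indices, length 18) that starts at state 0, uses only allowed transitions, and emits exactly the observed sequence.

  0: obs=z cand={0} pick 0 [start]
  1: obs=y cand={1,2} pick 1 [0->1 ok]
  2: obs=z cand={0} pick 0 [1->0 ok]
  3: obs=z cand={0} pick 0 [0->0 ok]
  4: obs=y cand={1,2} pick 1 [0->1 ok]
  5: obs=y cand={1,2} pick 1 [1->1 ok]
  6: obs=x cand={3} pick 3 [1->3 ok]
  7: obs=x cand={3} pick 3 [3->3 ok]
  8: obs=x cand={3} pick 3 [3->3 ok]
  9: obs=y cand={1,2} pick 2 [3->2 ok]
  10: obs=y cand={1,2} pick 2 [2->2 ok]
  11: obs=y cand={1,2} pick 2 [2->2 ok]
  12: obs=y cand={1,2} pick 2 [2->2 ok]
  13: obs=y cand={1,2} pick 2 [2->2 ok]
  14: obs=y cand={1,2} pick 2 [2->2 ok]
  15: obs=y cand={1,2} pick 2 [2->2 ok]
  16: obs=y cand={1,2} pick 2 [2->2 ok]
  17: obs=y cand={1,2} pick 1 [2->1 ok]

0,1,0,0,1,1,3,3,3,2,2,2,2,2,2,2,2,1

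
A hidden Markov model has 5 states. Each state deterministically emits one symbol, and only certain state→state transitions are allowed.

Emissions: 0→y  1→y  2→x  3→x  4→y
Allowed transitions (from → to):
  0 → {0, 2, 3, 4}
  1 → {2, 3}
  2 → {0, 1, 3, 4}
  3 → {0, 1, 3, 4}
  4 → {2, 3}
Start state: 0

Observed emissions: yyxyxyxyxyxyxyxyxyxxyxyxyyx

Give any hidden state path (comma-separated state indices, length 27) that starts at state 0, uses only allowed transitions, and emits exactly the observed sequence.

  [0] y  {0,1,4}  => 0  start
  [1] y  {0,1,4}  => 0  0->0 ok
  [2] x  {2,3}  => 3  0->3 ok
  [3] y  {0,1,4}  => 4  3->4 ok
  [4] x  {2,3}  => 2  4->2 ok
  [5] y  {0,1,4}  => 4  2->4 ok
  [6] x  {2,3}  => 3  4->3 ok
  [7] y  {0,1,4}  => 4  3->4 ok
  [8] x  {2,3}  => 2  4->2 ok
  [9] y  {0,1,4}  => 0  2->0 ok
  [10] x  {2,3}  => 2  0->2 ok
  [11] y  {0,1,4}  => 1  2->1 ok
  [12] x  {2,3}  => 2  1->2 ok
  [13] y  {0,1,4}  => 1  2->1 ok
  [14] x  {2,3}  => 3  1->3 ok
  [15] y  {0,1,4}  => 1  3->1 ok
  [16] x  {2,3}  => 3  1->3 ok
  [17] y  {0,1,4}  => 4  3->4 ok
  [18] x  {2,3}  => 3  4->3 ok
  [19] x  {2,3}  => 3  3->3 ok
  [20] y  {0,1,4}  => 1  3->1 ok
  [21] x  {2,3}  => 2  1->2 ok
  [22] y  {0,1,4}  => 4  2->4 ok
  [23] x  {2,3}  => 3  4->3 ok
  [24] y  {0,1,4}  => 0  3->0 ok
  [25] y  {0,1,4}  => 4  0->4 ok
  [26] x  {2,3}  => 3  4->3 ok

0,0,3,4,2,4,3,4,2,0,2,1,2,1,3,1,3,4,3,3,1,2,4,3,0,4,3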